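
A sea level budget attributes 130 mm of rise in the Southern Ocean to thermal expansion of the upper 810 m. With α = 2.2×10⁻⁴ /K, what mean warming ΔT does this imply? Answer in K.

ΔT ≈ 0.730 K

ΔT = Δh/(αH) = 0.13 / (2.2×10⁻⁴ × 810) ≈ 0.7295 K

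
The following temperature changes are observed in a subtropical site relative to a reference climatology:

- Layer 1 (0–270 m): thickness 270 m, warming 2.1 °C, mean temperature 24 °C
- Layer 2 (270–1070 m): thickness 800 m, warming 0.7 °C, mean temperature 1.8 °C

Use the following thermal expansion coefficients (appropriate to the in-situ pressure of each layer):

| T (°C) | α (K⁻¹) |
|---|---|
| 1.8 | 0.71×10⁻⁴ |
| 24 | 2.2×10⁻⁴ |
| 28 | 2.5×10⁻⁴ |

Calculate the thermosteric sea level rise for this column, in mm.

165 mm

Layer 1 at 24 °C → α = 2.2×10⁻⁴ K⁻¹
Layer 2 at 1.8 °C → α = 0.71×10⁻⁴ K⁻¹
0–270 m: 2.1 × 2.2×10⁻⁴ × 270 = 0.12474 m
0.71×10⁻⁴ × 0.7 × 800 = 0.03976 m
Δh = 0.12474 + 0.03976 = 0.16450 m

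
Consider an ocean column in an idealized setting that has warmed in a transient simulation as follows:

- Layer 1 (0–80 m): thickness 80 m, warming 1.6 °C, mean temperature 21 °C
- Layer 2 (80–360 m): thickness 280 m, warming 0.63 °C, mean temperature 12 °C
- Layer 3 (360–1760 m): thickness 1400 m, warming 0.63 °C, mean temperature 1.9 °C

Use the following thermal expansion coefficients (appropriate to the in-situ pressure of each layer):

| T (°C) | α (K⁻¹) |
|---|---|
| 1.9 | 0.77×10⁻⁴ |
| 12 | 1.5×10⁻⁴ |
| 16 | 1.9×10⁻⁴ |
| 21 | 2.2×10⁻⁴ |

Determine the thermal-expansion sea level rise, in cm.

Δh = 12 cm

Layer 1 at 21 °C → α = 2.2×10⁻⁴ K⁻¹
Layer 2 at 12 °C → α = 1.5×10⁻⁴ K⁻¹
Layer 3 at 1.9 °C → α = 0.77×10⁻⁴ K⁻¹
0–80 m: 1.6 × 2.2×10⁻⁴ × 80 = 0.02816 m
80–360 m: 1.5×10⁻⁴ × 0.63 × 280 = 0.02646 m
0.77×10⁻⁴ × 1400 × 0.63 = 0.067914 m
Δh = 0.02816 + 0.02646 + 0.067914 = 0.122534 m ≈ 12 cm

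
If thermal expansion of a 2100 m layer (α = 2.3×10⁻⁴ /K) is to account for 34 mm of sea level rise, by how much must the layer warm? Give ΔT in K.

ΔT = Δh/(αH) = 0.034 / (2.3×10⁻⁴ × 2100) ≈ 0.07039 K

about 0.0704 K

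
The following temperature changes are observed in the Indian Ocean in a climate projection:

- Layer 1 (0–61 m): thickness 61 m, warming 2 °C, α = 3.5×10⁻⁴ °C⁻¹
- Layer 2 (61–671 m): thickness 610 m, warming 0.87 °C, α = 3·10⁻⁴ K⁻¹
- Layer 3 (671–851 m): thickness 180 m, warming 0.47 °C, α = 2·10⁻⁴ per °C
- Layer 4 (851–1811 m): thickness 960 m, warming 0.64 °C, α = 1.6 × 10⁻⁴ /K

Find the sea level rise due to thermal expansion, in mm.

3.5×10⁻⁴ × 61 × 2 = 0.04270 m
Layer 2: 3×10⁻⁴ × 610 × 0.87 = 0.15921 m
Layer 3: 180 × 2×10⁻⁴ × 0.47 = 0.01692 m
Layer 4: 1.6×10⁻⁴ × 960 × 0.64 = 0.098304 m
Δh = 0.04270 + 0.15921 + 0.01692 + 0.098304 = 0.317134 m

320 mm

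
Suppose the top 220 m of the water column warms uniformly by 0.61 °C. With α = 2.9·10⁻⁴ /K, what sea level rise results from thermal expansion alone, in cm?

about 3.9 cm

Δh = αΔT·H = 2.9×10⁻⁴ × 0.61 × 220 = 0.038918 m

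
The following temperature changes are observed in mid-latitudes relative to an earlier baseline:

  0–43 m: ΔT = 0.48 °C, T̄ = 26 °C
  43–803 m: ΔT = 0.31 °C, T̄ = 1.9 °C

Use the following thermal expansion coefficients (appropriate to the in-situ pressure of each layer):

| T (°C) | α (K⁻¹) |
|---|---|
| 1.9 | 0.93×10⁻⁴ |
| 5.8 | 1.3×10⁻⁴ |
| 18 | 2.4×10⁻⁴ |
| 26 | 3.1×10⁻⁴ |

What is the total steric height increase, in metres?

Layer 1 at 26 °C → α = 3.1×10⁻⁴ K⁻¹
Layer 2 at 1.9 °C → α = 0.93×10⁻⁴ K⁻¹
Layer 1: 3.1×10⁻⁴ × 0.48 × 43 = 0.0063984 m
43–803 m: 0.31 × 760 × 0.93×10⁻⁴ = 0.0219108 m
Δh = 0.0063984 + 0.0219108 = 0.0283092 m ≈ 0.0283 m

about 0.0283 m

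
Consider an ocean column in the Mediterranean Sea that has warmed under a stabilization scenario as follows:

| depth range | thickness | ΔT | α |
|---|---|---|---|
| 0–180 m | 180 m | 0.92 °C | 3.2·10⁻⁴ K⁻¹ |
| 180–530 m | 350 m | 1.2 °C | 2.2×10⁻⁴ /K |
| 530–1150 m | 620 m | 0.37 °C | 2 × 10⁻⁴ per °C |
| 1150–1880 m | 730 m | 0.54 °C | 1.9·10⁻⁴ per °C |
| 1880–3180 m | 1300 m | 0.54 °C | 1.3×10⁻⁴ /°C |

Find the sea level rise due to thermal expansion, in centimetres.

Δh ≈ 35.7 cm

Layer 1: 0.92 × 180 × 3.2×10⁻⁴ = 0.052992 m
1.2 × 350 × 2.2×10⁻⁴ = 0.09240 m
530–1150 m: 2×10⁻⁴ × 0.37 × 620 = 0.04588 m
730 × 1.9×10⁻⁴ × 0.54 = 0.074898 m
1880–3180 m: 0.54 × 1.3×10⁻⁴ × 1300 = 0.09126 m
Δh = 0.052992 + 0.09240 + 0.04588 + 0.074898 + 0.09126 = 0.35743 m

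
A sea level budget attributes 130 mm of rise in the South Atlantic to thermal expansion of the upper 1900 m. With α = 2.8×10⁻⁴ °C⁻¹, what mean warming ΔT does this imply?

ΔT = Δh/(αH) = 0.13 / (2.8×10⁻⁴ × 1900) ≈ 0.2444 °C

ΔT ≈ 0.244 °C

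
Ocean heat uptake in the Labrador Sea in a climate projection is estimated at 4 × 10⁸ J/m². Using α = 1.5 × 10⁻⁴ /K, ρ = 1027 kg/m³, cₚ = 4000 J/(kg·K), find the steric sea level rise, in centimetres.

Δh = αQ/(ρcₚ) = 1.5×10⁻⁴ × 4×10⁸ / (1027 × 4000) ≈ 0.014606 m

about 1.5 cm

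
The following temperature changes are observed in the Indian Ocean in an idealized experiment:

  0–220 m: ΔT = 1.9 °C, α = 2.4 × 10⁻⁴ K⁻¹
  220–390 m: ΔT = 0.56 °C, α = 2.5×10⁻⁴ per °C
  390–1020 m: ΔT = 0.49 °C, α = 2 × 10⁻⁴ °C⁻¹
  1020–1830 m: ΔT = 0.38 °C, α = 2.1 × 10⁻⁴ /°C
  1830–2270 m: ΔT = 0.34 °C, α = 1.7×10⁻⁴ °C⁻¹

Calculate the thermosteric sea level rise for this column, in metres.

0.276 m

Layer 1: 1.9 × 2.4×10⁻⁴ × 220 = 0.10032 m
170 × 0.56 × 2.5×10⁻⁴ = 0.02380 m
Layer 3: 2×10⁻⁴ × 630 × 0.49 = 0.06174 m
2.1×10⁻⁴ × 0.38 × 810 = 0.064638 m
Layer 5: 1.7×10⁻⁴ × 0.34 × 440 = 0.025432 m
Δh = 0.10032 + 0.02380 + 0.06174 + 0.064638 + 0.025432 = 0.27593 m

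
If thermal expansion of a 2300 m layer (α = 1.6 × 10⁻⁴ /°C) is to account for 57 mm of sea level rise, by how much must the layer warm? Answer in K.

ΔT = Δh/(αH) = 0.057 / (1.6×10⁻⁴ × 2300) ≈ 0.1549 K

ΔT ≈ 0.155 K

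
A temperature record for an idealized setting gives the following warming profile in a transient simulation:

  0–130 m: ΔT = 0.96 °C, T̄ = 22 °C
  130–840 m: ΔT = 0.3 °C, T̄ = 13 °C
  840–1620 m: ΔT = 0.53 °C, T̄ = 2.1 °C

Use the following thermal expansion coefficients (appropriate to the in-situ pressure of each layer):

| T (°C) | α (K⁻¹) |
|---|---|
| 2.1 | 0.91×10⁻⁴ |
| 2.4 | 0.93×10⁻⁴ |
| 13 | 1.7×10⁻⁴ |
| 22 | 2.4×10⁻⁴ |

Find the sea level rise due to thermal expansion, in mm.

Layer 1 at 22 °C → α = 2.4×10⁻⁴ K⁻¹
Layer 2 at 13 °C → α = 1.7×10⁻⁴ K⁻¹
Layer 3 at 2.1 °C → α = 0.91×10⁻⁴ K⁻¹
2.4×10⁻⁴ × 130 × 0.96 = 0.029952 m
130–840 m: 1.7×10⁻⁴ × 710 × 0.3 = 0.03621 m
0.53 × 0.91×10⁻⁴ × 780 = 0.0376194 m
Δh = 0.029952 + 0.03621 + 0.0376194 = 0.1037814 m

about 100 mm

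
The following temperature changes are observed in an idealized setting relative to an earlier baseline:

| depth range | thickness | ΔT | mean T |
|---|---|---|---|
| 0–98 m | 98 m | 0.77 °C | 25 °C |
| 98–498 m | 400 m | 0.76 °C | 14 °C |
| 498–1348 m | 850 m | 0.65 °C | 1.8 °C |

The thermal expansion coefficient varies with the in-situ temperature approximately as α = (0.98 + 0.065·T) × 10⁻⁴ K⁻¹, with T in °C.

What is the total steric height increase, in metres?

Δh = 0.14 m

Layer 1: α = (0.98 + 0.065×25)×10⁻⁴ = 2.605×10⁻⁴ K⁻¹
Layer 2: α = (0.98 + 0.065×14)×10⁻⁴ = 1.89×10⁻⁴ K⁻¹
Layer 3: α = (0.98 + 0.065×1.8)×10⁻⁴ = 1.097×10⁻⁴ K⁻¹
2.605×10⁻⁴ × 98 × 0.77 = 0.01965733 m
98–498 m: 1.89×10⁻⁴ × 400 × 0.76 = 0.057456 m
Layer 3: 850 × 1.097×10⁻⁴ × 0.65 = 0.06060925 m
Δh = 0.01965733 + 0.057456 + 0.06060925 = 0.13772258 m ≈ 0.14 m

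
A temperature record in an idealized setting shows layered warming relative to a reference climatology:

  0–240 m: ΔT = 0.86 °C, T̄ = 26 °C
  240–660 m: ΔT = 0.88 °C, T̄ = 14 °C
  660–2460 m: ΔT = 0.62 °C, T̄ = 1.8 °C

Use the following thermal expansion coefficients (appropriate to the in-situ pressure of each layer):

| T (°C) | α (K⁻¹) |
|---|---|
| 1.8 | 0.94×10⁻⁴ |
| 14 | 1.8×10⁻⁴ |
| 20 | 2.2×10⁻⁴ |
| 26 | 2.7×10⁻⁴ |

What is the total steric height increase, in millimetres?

about 230 mm

Layer 1 at 26 °C → α = 2.7×10⁻⁴ K⁻¹
Layer 2 at 14 °C → α = 1.8×10⁻⁴ K⁻¹
Layer 3 at 1.8 °C → α = 0.94×10⁻⁴ K⁻¹
Layer 1: 0.86 × 240 × 2.7×10⁻⁴ = 0.055728 m
Layer 2: 420 × 1.8×10⁻⁴ × 0.88 = 0.066528 m
1800 × 0.62 × 0.94×10⁻⁴ = 0.104904 m
Δh = 0.055728 + 0.066528 + 0.104904 = 0.22716 m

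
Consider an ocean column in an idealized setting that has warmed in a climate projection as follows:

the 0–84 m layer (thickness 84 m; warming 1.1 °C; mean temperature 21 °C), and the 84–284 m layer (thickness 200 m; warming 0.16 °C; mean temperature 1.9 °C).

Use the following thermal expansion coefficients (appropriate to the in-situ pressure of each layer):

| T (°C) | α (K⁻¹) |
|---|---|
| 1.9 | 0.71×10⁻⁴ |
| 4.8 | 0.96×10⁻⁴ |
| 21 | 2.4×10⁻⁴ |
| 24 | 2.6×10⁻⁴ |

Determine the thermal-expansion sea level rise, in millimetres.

24 mm of thermosteric rise

Layer 1 at 21 °C → α = 2.4×10⁻⁴ K⁻¹
Layer 2 at 1.9 °C → α = 0.71×10⁻⁴ K⁻¹
2.4×10⁻⁴ × 84 × 1.1 = 0.022176 m
0.16 × 0.71×10⁻⁴ × 200 = 0.002272 m
Δh = 0.022176 + 0.002272 = 0.024448 m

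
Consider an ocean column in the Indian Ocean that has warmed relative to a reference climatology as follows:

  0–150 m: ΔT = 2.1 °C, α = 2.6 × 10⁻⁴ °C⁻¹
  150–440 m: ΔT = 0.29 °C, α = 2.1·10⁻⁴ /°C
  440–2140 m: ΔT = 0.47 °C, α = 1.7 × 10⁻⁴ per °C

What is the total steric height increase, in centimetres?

23.5 cm

2.6×10⁻⁴ × 150 × 2.1 = 0.08190 m
Layer 2: 0.29 × 2.1×10⁻⁴ × 290 = 0.017661 m
1.7×10⁻⁴ × 1700 × 0.47 = 0.13583 m
Δh = 0.08190 + 0.017661 + 0.13583 = 0.235391 m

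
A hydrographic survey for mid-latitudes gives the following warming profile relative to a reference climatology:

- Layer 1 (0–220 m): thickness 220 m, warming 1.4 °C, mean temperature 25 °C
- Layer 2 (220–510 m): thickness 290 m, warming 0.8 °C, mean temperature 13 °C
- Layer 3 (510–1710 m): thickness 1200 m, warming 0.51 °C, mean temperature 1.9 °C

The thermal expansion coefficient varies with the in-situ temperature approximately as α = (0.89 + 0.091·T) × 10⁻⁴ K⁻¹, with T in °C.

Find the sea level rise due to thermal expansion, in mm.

about 211 mm

Layer 1: α = (0.89 + 0.091×25)×10⁻⁴ = 3.165×10⁻⁴ K⁻¹
Layer 2: α = (0.89 + 0.091×13)×10⁻⁴ = 2.073×10⁻⁴ K⁻¹
Layer 3: α = (0.89 + 0.091×1.9)×10⁻⁴ = 1.0629×10⁻⁴ K⁻¹
220 × 1.4 × 3.165×10⁻⁴ = 0.097482 m
2.073×10⁻⁴ × 0.8 × 290 = 0.0480936 m
1200 × 1.0629×10⁻⁴ × 0.51 = 0.06504948 m
Δh = 0.097482 + 0.0480936 + 0.06504948 = 0.21062508 m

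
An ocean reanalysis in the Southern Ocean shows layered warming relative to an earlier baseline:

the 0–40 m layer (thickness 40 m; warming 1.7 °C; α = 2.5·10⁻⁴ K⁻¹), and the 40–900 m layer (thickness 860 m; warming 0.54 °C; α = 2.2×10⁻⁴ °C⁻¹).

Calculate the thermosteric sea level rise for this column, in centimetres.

Layer 1: 40 × 2.5×10⁻⁴ × 1.7 = 0.01700 m
Layer 2: 860 × 2.2×10⁻⁴ × 0.54 = 0.102168 m
Δh = 0.01700 + 0.102168 = 0.119168 m ≈ 11.9 cm

11.9 cm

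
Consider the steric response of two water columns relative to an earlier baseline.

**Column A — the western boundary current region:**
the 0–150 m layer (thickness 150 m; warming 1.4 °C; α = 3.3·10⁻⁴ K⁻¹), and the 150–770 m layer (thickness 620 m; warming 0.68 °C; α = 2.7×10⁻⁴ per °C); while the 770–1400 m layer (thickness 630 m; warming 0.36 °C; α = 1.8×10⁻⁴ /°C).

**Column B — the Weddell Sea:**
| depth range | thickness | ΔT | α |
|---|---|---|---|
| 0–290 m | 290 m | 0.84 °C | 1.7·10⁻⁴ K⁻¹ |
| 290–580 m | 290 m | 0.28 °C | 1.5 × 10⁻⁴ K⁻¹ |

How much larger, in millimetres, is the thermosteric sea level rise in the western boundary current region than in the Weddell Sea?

A 3.3×10⁻⁴ × 150 × 1.4 = 0.06930 m
A 150–770 m: 2.7×10⁻⁴ × 620 × 0.68 = 0.113832 m
A Layer 3: 1.8×10⁻⁴ × 0.36 × 630 = 0.040824 m
A total: 0.223956 m
B 0.84 × 1.7×10⁻⁴ × 290 = 0.041412 m
B Layer 2: 0.28 × 290 × 1.5×10⁻⁴ = 0.01218 m
B total: 0.053592 m
Difference: 0.223956 − 0.053592 = 0.170364 m

170 mm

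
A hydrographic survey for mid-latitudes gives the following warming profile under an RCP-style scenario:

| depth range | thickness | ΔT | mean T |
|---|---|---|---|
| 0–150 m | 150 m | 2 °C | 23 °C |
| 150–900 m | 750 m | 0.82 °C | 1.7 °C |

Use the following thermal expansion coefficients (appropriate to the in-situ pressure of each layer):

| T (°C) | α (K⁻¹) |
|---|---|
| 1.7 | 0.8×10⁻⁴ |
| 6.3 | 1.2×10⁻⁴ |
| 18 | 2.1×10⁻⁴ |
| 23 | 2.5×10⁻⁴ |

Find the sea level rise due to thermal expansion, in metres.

Layer 1 at 23 °C → α = 2.5×10⁻⁴ K⁻¹
Layer 2 at 1.7 °C → α = 0.8×10⁻⁴ K⁻¹
2 × 2.5×10⁻⁴ × 150 = 0.07500 m
750 × 0.8×10⁻⁴ × 0.82 = 0.04920 m
Δh = 0.07500 + 0.04920 = 0.12420 m

Δh = 0.124 m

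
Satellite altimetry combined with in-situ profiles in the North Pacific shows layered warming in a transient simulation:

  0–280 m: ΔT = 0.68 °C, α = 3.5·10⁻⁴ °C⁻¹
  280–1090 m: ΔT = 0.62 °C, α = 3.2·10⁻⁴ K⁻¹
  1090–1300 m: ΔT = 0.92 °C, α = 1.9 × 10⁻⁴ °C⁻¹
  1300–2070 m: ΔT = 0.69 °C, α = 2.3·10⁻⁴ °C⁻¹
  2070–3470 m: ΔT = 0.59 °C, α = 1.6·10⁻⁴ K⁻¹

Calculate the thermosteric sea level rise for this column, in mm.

0–280 m: 3.5×10⁻⁴ × 0.68 × 280 = 0.06664 m
810 × 0.62 × 3.2×10⁻⁴ = 0.160704 m
0.92 × 210 × 1.9×10⁻⁴ = 0.036708 m
0.69 × 770 × 2.3×10⁻⁴ = 0.122199 m
2070–3470 m: 0.59 × 1.6×10⁻⁴ × 1400 = 0.13216 m
Δh = 0.06664 + 0.160704 + 0.036708 + 0.122199 + 0.13216 = 0.518411 m

518 mm of thermosteric rise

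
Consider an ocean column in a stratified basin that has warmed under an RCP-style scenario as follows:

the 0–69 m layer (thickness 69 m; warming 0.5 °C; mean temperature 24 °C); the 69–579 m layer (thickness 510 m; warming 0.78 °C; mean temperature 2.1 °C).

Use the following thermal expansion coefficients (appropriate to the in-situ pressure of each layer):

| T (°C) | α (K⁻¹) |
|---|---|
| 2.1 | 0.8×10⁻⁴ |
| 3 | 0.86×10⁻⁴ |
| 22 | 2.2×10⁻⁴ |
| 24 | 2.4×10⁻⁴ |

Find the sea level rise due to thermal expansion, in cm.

4.0 cm

Layer 1 at 24 °C → α = 2.4×10⁻⁴ K⁻¹
Layer 2 at 2.1 °C → α = 0.8×10⁻⁴ K⁻¹
0–69 m: 0.5 × 2.4×10⁻⁴ × 69 = 0.00828 m
0.8×10⁻⁴ × 510 × 0.78 = 0.031824 m
Δh = 0.00828 + 0.031824 = 0.040104 m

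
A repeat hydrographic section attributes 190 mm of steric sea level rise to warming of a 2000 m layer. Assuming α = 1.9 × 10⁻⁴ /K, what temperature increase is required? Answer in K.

ΔT = Δh/(αH) = 0.19 / (1.9×10⁻⁴ × 2000) = 0.5000 K

about 0.50 K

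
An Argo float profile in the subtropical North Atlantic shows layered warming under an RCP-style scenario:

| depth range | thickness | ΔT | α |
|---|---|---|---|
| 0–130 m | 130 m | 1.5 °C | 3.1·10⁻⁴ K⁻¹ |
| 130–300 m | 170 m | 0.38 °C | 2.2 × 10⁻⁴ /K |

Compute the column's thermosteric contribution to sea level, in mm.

Δh ≈ 75 mm

0–130 m: 3.1×10⁻⁴ × 130 × 1.5 = 0.06045 m
2.2×10⁻⁴ × 170 × 0.38 = 0.014212 m
Δh = 0.06045 + 0.014212 = 0.074662 m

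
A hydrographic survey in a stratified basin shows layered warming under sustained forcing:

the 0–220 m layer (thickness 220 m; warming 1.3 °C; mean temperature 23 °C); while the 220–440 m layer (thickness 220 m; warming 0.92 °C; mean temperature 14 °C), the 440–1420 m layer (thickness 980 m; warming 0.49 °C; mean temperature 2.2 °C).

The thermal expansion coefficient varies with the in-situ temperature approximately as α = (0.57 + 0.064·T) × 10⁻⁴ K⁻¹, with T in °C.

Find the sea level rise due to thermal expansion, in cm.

Layer 1: α = (0.57 + 0.064×23)×10⁻⁴ = 2.042×10⁻⁴ K⁻¹
Layer 2: α = (0.57 + 0.064×14)×10⁻⁴ = 1.466×10⁻⁴ K⁻¹
Layer 3: α = (0.57 + 0.064×2.2)×10⁻⁴ = 0.7108×10⁻⁴ K⁻¹
2.042×10⁻⁴ × 1.3 × 220 = 0.0584012 m
0.92 × 1.466×10⁻⁴ × 220 = 0.02967184 m
Layer 3: 0.49 × 0.7108×10⁻⁴ × 980 = 0.034132616 m
Δh = 0.0584012 + 0.02967184 + 0.034132616 = 0.122205656 m

12.2 cm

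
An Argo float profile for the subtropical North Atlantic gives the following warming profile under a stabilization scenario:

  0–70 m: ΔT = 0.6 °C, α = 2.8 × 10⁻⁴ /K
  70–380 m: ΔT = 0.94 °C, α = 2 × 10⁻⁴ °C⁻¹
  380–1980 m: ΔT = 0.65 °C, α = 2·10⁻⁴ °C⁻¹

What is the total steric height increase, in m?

0–70 m: 2.8×10⁻⁴ × 0.6 × 70 = 0.01176 m
70–380 m: 310 × 0.94 × 2×10⁻⁴ = 0.05828 m
Layer 3: 1600 × 0.65 × 2×10⁻⁴ = 0.20800 m
Δh = 0.01176 + 0.05828 + 0.20800 = 0.27804 m ≈ 0.28 m

0.28 m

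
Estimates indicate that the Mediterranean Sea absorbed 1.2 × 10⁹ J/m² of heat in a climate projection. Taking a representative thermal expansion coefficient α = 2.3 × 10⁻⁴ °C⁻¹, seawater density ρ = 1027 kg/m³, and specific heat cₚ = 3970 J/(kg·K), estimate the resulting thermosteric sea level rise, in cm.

Δh = αQ/(ρcₚ) = 2.3×10⁻⁴ × 1.2×10⁹ / (1027 × 3970) ≈ 0.067694 m

6.77 cm of thermosteric rise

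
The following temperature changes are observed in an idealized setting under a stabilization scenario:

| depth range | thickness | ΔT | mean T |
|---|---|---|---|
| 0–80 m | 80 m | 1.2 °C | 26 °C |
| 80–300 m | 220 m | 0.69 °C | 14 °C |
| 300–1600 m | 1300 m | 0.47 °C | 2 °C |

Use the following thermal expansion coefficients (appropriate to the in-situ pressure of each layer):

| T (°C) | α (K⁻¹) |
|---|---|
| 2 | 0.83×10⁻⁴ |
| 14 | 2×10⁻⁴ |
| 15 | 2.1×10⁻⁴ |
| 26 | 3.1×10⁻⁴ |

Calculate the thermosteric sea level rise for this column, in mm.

111 mm of thermosteric rise

Layer 1 at 26 °C → α = 3.1×10⁻⁴ K⁻¹
Layer 2 at 14 °C → α = 2×10⁻⁴ K⁻¹
Layer 3 at 2 °C → α = 0.83×10⁻⁴ K⁻¹
3.1×10⁻⁴ × 80 × 1.2 = 0.02976 m
80–300 m: 0.69 × 220 × 2×10⁻⁴ = 0.03036 m
300–1600 m: 0.47 × 1300 × 0.83×10⁻⁴ = 0.050713 m
Δh = 0.02976 + 0.03036 + 0.050713 = 0.110833 m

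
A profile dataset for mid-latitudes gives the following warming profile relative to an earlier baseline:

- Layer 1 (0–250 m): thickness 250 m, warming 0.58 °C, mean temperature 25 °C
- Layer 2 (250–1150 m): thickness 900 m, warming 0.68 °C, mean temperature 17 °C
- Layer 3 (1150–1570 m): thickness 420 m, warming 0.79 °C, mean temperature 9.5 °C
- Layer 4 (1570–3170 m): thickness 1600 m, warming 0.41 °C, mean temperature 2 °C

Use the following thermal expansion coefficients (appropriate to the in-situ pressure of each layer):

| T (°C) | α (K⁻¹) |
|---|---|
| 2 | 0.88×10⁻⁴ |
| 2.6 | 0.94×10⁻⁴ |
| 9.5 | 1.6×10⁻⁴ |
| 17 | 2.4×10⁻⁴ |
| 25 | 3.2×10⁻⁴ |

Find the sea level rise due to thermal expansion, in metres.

Layer 1 at 25 °C → α = 3.2×10⁻⁴ K⁻¹
Layer 2 at 17 °C → α = 2.4×10⁻⁴ K⁻¹
Layer 3 at 9.5 °C → α = 1.6×10⁻⁴ K⁻¹
Layer 4 at 2 °C → α = 0.88×10⁻⁴ K⁻¹
0–250 m: 3.2×10⁻⁴ × 0.58 × 250 = 0.04640 m
Layer 2: 900 × 0.68 × 2.4×10⁻⁴ = 0.14688 m
0.79 × 420 × 1.6×10⁻⁴ = 0.053088 m
1570–3170 m: 0.88×10⁻⁴ × 0.41 × 1600 = 0.057728 m
Δh = 0.04640 + 0.14688 + 0.053088 + 0.057728 = 0.304096 m

0.30 m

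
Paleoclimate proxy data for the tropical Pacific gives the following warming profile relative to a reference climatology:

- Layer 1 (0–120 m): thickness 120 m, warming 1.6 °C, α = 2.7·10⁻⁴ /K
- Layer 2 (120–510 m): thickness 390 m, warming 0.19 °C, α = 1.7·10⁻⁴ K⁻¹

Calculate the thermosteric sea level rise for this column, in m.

0–120 m: 120 × 2.7×10⁻⁴ × 1.6 = 0.05184 m
Layer 2: 390 × 1.7×10⁻⁴ × 0.19 = 0.012597 m
Δh = 0.05184 + 0.012597 = 0.064437 m ≈ 0.0644 m

0.0644 m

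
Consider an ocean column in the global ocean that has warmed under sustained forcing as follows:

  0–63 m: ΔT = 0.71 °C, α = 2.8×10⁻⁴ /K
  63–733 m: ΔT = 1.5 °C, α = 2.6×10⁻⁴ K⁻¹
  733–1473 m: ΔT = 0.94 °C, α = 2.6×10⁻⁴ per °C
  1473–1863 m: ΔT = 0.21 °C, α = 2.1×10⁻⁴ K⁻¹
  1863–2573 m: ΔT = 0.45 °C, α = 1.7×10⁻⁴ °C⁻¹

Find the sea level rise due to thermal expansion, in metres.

0.53 m

0–63 m: 63 × 0.71 × 2.8×10⁻⁴ = 0.0125244 m
63–733 m: 670 × 1.5 × 2.6×10⁻⁴ = 0.26130 m
733–1473 m: 2.6×10⁻⁴ × 0.94 × 740 = 0.180856 m
2.1×10⁻⁴ × 390 × 0.21 = 0.017199 m
Layer 5: 0.45 × 1.7×10⁻⁴ × 710 = 0.054315 m
Δh = 0.0125244 + 0.26130 + 0.180856 + 0.017199 + 0.054315 = 0.5261944 m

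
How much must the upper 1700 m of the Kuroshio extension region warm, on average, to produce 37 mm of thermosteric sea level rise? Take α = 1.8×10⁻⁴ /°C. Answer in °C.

ΔT = Δh/(αH) = 0.037 / (1.8×10⁻⁴ × 1700) ≈ 0.1209 °C

about 0.12 °C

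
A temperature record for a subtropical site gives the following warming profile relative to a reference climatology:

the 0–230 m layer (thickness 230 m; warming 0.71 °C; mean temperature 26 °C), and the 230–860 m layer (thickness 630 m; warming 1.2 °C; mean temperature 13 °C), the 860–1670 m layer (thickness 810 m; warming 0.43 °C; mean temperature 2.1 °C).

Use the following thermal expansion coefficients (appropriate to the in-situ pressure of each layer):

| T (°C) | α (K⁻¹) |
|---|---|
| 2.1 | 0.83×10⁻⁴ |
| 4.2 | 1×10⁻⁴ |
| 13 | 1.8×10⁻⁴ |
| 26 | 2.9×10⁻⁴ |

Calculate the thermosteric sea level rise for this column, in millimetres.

Δh ≈ 210 mm

Layer 1 at 26 °C → α = 2.9×10⁻⁴ K⁻¹
Layer 2 at 13 °C → α = 1.8×10⁻⁴ K⁻¹
Layer 3 at 2.1 °C → α = 0.83×10⁻⁴ K⁻¹
0–230 m: 2.9×10⁻⁴ × 230 × 0.71 = 0.047357 m
230–860 m: 1.2 × 630 × 1.8×10⁻⁴ = 0.13608 m
860–1670 m: 0.43 × 0.83×10⁻⁴ × 810 = 0.0289089 m
Δh = 0.047357 + 0.13608 + 0.0289089 = 0.2123459 m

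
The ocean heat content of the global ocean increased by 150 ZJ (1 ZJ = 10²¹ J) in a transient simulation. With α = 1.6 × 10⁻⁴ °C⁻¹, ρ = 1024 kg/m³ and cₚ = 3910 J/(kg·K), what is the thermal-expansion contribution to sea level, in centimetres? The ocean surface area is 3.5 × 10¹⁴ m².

Per unit area: Q = 150×10²¹ / (3.5×10¹⁴) ≈ 4.286×10⁸ J/m²
Δh = αQ/(ρcₚ) = 1.6×10⁻⁴ × 4.286×10⁸ / (1024 × 3910) ≈ 0.017128 m

about 1.71 cm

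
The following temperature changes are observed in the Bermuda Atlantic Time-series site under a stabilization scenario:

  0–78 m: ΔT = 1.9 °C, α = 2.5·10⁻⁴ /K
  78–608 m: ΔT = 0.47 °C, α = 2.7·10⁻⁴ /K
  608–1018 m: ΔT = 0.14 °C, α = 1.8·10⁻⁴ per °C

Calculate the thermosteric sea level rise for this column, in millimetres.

78 × 2.5×10⁻⁴ × 1.9 = 0.03705 m
2.7×10⁻⁴ × 0.47 × 530 = 0.067257 m
Layer 3: 0.14 × 410 × 1.8×10⁻⁴ = 0.010332 m
Δh = 0.03705 + 0.067257 + 0.010332 = 0.114639 m

about 115 mm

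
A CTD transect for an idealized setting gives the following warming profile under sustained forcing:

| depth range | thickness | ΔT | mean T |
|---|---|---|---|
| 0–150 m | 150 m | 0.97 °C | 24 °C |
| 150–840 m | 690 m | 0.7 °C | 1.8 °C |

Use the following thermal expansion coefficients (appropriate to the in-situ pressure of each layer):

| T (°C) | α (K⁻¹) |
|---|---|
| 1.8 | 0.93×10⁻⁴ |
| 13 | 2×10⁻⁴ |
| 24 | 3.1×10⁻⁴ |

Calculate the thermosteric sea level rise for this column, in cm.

Δh ≈ 9.00 cm

Layer 1 at 24 °C → α = 3.1×10⁻⁴ K⁻¹
Layer 2 at 1.8 °C → α = 0.93×10⁻⁴ K⁻¹
0–150 m: 3.1×10⁻⁴ × 150 × 0.97 = 0.045105 m
150–840 m: 0.7 × 0.93×10⁻⁴ × 690 = 0.044919 m
Δh = 0.045105 + 0.044919 = 0.090024 m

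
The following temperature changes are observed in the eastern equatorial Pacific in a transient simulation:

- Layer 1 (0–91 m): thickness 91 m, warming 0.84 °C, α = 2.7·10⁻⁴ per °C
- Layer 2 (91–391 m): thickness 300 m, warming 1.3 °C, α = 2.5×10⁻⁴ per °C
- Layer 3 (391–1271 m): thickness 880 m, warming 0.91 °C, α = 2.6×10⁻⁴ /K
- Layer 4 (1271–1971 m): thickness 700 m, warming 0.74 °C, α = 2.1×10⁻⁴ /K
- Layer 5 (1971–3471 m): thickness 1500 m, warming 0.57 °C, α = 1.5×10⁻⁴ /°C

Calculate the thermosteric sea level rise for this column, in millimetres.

Δh = 560 mm

Layer 1: 2.7×10⁻⁴ × 91 × 0.84 = 0.0206388 m
91–391 m: 300 × 2.5×10⁻⁴ × 1.3 = 0.09750 m
391–1271 m: 880 × 2.6×10⁻⁴ × 0.91 = 0.208208 m
1271–1971 m: 700 × 2.1×10⁻⁴ × 0.74 = 0.10878 m
1971–3471 m: 1500 × 0.57 × 1.5×10⁻⁴ = 0.12825 m
Δh = 0.0206388 + 0.09750 + 0.208208 + 0.10878 + 0.12825 = 0.5633768 m ≈ 560 mm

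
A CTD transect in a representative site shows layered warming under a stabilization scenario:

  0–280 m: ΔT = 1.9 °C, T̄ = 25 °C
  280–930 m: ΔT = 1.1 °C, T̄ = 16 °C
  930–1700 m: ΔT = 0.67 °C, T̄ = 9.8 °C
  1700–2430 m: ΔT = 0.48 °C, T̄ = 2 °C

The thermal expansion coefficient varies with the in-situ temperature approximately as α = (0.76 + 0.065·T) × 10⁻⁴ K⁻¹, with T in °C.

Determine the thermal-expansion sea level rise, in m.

Δh = 0.359 m

Layer 1: α = (0.76 + 0.065×25)×10⁻⁴ = 2.385×10⁻⁴ K⁻¹
Layer 2: α = (0.76 + 0.065×16)×10⁻⁴ = 1.8×10⁻⁴ K⁻¹
Layer 3: α = (0.76 + 0.065×9.8)×10⁻⁴ = 1.397×10⁻⁴ K⁻¹
Layer 4: α = (0.76 + 0.065×2)×10⁻⁴ = 0.89×10⁻⁴ K⁻¹
1.9 × 280 × 2.385×10⁻⁴ = 0.126882 m
Layer 2: 1.8×10⁻⁴ × 1.1 × 650 = 0.12870 m
Layer 3: 770 × 1.397×10⁻⁴ × 0.67 = 0.07207123 m
Layer 4: 0.89×10⁻⁴ × 0.48 × 730 = 0.0311856 m
Δh = 0.126882 + 0.12870 + 0.07207123 + 0.0311856 = 0.35883883 m ≈ 0.359 m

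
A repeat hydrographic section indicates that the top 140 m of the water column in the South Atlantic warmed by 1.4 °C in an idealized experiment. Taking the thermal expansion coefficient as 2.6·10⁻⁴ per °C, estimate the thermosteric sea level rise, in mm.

Δh = αΔT·H = 2.6×10⁻⁴ × 1.4 × 140 = 0.05096 m

51 mm of thermosteric rise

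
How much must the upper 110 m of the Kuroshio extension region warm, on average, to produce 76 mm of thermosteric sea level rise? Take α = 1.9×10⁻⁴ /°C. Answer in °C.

ΔT = Δh/(αH) = 0.076 / (1.9×10⁻⁴ × 110) ≈ 3.636 °C

ΔT ≈ 3.64 °C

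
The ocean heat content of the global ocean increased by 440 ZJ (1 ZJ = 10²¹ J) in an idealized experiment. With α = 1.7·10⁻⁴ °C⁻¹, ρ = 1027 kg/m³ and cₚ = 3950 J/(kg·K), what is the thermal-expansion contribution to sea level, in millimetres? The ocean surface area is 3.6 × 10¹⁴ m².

51.2 mm

Per unit area: Q = 440×10²¹ / (3.6×10¹⁴) ≈ 1.222×10⁹ J/m²
Δh = αQ/(ρcₚ) = 1.7×10⁻⁴ × 1.222×10⁹ / (1027 × 3950) ≈ 0.05121 m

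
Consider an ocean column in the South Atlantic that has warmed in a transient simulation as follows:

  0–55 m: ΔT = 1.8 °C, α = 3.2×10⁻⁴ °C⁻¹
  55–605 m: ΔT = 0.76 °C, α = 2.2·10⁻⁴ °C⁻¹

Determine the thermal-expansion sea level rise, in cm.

0–55 m: 55 × 1.8 × 3.2×10⁻⁴ = 0.03168 m
0.76 × 2.2×10⁻⁴ × 550 = 0.09196 m
Δh = 0.03168 + 0.09196 = 0.12364 m ≈ 12 cm

12 cm of thermosteric rise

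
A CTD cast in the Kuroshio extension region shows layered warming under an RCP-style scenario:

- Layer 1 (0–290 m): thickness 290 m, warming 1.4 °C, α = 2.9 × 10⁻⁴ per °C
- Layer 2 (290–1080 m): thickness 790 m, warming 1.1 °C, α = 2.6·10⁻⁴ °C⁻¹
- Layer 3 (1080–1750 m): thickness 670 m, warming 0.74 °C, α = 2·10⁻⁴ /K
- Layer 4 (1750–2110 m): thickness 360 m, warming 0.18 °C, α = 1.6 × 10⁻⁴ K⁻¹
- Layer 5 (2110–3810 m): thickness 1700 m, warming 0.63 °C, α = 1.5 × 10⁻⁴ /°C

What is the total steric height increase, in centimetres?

Δh = 61 cm

1.4 × 2.9×10⁻⁴ × 290 = 0.11774 m
290–1080 m: 790 × 1.1 × 2.6×10⁻⁴ = 0.22594 m
1080–1750 m: 2×10⁻⁴ × 670 × 0.74 = 0.09916 m
1750–2110 m: 360 × 0.18 × 1.6×10⁻⁴ = 0.010368 m
Layer 5: 1.5×10⁻⁴ × 0.63 × 1700 = 0.16065 m
Δh = 0.11774 + 0.22594 + 0.09916 + 0.010368 + 0.16065 = 0.613858 m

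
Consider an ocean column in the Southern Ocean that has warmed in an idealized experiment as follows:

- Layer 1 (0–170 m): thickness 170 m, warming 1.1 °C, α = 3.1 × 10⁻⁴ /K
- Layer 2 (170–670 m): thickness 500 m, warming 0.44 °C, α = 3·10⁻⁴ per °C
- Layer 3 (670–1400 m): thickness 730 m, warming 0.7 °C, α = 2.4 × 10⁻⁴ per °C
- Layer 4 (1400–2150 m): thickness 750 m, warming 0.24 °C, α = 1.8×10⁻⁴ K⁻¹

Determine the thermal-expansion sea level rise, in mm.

about 279 mm

3.1×10⁻⁴ × 170 × 1.1 = 0.05797 m
Layer 2: 0.44 × 3×10⁻⁴ × 500 = 0.06600 m
670–1400 m: 730 × 0.7 × 2.4×10⁻⁴ = 0.12264 m
750 × 0.24 × 1.8×10⁻⁴ = 0.03240 m
Δh = 0.05797 + 0.06600 + 0.12264 + 0.03240 = 0.27901 m ≈ 279 mm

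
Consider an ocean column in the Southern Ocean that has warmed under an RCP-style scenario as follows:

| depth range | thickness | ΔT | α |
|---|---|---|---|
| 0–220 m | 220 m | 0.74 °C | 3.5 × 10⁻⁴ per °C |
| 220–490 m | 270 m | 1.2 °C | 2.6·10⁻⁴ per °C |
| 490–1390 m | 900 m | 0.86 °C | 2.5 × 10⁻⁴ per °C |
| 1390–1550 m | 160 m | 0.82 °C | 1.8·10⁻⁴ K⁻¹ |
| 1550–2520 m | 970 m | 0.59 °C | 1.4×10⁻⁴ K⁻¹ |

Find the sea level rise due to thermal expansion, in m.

0.438 m

Layer 1: 220 × 3.5×10⁻⁴ × 0.74 = 0.05698 m
2.6×10⁻⁴ × 270 × 1.2 = 0.08424 m
490–1390 m: 0.86 × 900 × 2.5×10⁻⁴ = 0.19350 m
0.82 × 1.8×10⁻⁴ × 160 = 0.023616 m
1.4×10⁻⁴ × 0.59 × 970 = 0.080122 m
Δh = 0.05698 + 0.08424 + 0.19350 + 0.023616 + 0.080122 = 0.438458 m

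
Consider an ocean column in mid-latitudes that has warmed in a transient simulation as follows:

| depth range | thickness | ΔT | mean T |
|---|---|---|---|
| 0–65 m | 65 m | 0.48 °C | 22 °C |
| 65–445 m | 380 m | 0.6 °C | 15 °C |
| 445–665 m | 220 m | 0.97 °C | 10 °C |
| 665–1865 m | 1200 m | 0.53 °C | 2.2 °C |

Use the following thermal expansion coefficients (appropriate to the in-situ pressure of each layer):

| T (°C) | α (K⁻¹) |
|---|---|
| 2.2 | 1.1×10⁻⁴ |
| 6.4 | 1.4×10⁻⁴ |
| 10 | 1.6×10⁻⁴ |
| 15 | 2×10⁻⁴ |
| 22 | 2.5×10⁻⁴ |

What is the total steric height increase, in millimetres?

Layer 1 at 22 °C → α = 2.5×10⁻⁴ K⁻¹
Layer 2 at 15 °C → α = 2×10⁻⁴ K⁻¹
Layer 3 at 10 °C → α = 1.6×10⁻⁴ K⁻¹
Layer 4 at 2.2 °C → α = 1.1×10⁻⁴ K⁻¹
65 × 2.5×10⁻⁴ × 0.48 = 0.00780 m
65–445 m: 2×10⁻⁴ × 380 × 0.6 = 0.04560 m
0.97 × 1.6×10⁻⁴ × 220 = 0.034144 m
1.1×10⁻⁴ × 1200 × 0.53 = 0.06996 m
Δh = 0.00780 + 0.04560 + 0.034144 + 0.06996 = 0.157504 m ≈ 160 mm

160 mm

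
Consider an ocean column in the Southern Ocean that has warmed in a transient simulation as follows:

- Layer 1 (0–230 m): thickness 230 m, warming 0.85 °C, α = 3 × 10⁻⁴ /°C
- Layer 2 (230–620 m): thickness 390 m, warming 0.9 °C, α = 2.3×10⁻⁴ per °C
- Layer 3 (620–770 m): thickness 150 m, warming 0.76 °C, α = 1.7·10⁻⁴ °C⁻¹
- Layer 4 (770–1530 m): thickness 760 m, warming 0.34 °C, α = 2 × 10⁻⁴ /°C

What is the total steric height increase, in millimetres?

Δh ≈ 210 mm

230 × 3×10⁻⁴ × 0.85 = 0.05865 m
230–620 m: 2.3×10⁻⁴ × 0.9 × 390 = 0.08073 m
620–770 m: 150 × 1.7×10⁻⁴ × 0.76 = 0.01938 m
0.34 × 760 × 2×10⁻⁴ = 0.05168 m
Δh = 0.05865 + 0.08073 + 0.01938 + 0.05168 = 0.21044 m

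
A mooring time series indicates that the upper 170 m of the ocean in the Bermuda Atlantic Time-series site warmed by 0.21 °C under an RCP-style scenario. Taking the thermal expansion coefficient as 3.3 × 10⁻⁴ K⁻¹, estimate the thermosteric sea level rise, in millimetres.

12 mm of thermosteric rise

Δh = αΔT·H = 3.3×10⁻⁴ × 0.21 × 170 = 0.011781 m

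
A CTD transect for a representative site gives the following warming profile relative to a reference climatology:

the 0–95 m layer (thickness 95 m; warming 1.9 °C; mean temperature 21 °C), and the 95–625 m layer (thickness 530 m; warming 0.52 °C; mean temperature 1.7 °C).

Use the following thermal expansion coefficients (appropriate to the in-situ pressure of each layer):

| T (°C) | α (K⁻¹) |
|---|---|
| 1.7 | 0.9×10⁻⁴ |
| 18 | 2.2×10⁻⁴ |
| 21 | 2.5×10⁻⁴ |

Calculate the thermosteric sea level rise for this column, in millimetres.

Layer 1 at 21 °C → α = 2.5×10⁻⁴ K⁻¹
Layer 2 at 1.7 °C → α = 0.9×10⁻⁴ K⁻¹
1.9 × 2.5×10⁻⁴ × 95 = 0.045125 m
Layer 2: 0.9×10⁻⁴ × 530 × 0.52 = 0.024804 m
Δh = 0.045125 + 0.024804 = 0.069929 m

Δh ≈ 70 mm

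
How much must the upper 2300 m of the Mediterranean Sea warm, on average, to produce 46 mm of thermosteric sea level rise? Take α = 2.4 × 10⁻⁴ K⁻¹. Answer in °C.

ΔT = Δh/(αH) = 0.046 / (2.4×10⁻⁴ × 2300) ≈ 0.08333 °C

ΔT ≈ 0.0833 °C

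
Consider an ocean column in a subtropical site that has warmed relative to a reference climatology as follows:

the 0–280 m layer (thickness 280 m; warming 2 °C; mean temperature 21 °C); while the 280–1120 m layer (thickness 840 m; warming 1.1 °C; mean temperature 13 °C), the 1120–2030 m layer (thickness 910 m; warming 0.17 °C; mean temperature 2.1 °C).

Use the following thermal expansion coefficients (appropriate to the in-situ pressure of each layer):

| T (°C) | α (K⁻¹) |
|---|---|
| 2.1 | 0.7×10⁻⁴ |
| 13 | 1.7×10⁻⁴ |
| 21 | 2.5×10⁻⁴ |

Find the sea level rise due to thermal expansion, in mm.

about 308 mm

Layer 1 at 21 °C → α = 2.5×10⁻⁴ K⁻¹
Layer 2 at 13 °C → α = 1.7×10⁻⁴ K⁻¹
Layer 3 at 2.1 °C → α = 0.7×10⁻⁴ K⁻¹
2.5×10⁻⁴ × 2 × 280 = 0.14000 m
280–1120 m: 1.1 × 1.7×10⁻⁴ × 840 = 0.15708 m
910 × 0.17 × 0.7×10⁻⁴ = 0.010829 m
Δh = 0.14000 + 0.15708 + 0.010829 = 0.307909 m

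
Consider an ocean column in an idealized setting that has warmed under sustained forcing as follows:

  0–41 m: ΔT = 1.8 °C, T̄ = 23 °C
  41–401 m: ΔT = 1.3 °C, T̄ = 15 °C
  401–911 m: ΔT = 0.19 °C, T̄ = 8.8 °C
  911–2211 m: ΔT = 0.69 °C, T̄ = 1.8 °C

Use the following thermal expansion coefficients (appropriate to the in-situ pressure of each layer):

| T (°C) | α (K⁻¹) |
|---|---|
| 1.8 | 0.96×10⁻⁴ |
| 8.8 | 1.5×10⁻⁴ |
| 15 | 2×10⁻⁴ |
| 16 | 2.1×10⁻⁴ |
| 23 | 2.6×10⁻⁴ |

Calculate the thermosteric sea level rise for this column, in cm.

Layer 1 at 23 °C → α = 2.6×10⁻⁴ K⁻¹
Layer 2 at 15 °C → α = 2×10⁻⁴ K⁻¹
Layer 3 at 8.8 °C → α = 1.5×10⁻⁴ K⁻¹
Layer 4 at 1.8 °C → α = 0.96×10⁻⁴ K⁻¹
Layer 1: 41 × 1.8 × 2.6×10⁻⁴ = 0.019188 m
Layer 2: 360 × 2×10⁻⁴ × 1.3 = 0.09360 m
401–911 m: 510 × 1.5×10⁻⁴ × 0.19 = 0.014535 m
0.69 × 0.96×10⁻⁴ × 1300 = 0.086112 m
Δh = 0.019188 + 0.09360 + 0.014535 + 0.086112 = 0.213435 m

21 cm of thermosteric rise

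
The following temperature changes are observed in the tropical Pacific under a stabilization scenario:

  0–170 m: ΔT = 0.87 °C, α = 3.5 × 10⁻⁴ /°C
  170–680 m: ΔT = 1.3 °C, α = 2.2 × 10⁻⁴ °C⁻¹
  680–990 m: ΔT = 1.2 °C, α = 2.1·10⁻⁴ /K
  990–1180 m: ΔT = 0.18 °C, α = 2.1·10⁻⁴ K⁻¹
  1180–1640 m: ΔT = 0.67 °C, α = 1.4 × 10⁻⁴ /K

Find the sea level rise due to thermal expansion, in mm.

330 mm of thermosteric rise

0–170 m: 0.87 × 3.5×10⁻⁴ × 170 = 0.051765 m
Layer 2: 510 × 2.2×10⁻⁴ × 1.3 = 0.14586 m
2.1×10⁻⁴ × 1.2 × 310 = 0.07812 m
990–1180 m: 0.18 × 2.1×10⁻⁴ × 190 = 0.007182 m
1180–1640 m: 0.67 × 1.4×10⁻⁴ × 460 = 0.043148 m
Δh = 0.051765 + 0.14586 + 0.07812 + 0.007182 + 0.043148 = 0.326075 m ≈ 330 mm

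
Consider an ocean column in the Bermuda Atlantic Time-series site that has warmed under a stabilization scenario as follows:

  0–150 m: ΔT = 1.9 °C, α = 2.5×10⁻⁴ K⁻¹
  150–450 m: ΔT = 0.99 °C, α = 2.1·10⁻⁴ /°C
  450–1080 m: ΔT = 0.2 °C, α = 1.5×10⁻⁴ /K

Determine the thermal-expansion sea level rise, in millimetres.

2.5×10⁻⁴ × 1.9 × 150 = 0.07125 m
150–450 m: 2.1×10⁻⁴ × 300 × 0.99 = 0.06237 m
630 × 1.5×10⁻⁴ × 0.2 = 0.01890 m
Δh = 0.07125 + 0.06237 + 0.01890 = 0.15252 m

Δh ≈ 150 mm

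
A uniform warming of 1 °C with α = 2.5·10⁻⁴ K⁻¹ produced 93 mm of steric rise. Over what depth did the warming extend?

about 372 m

H = Δh/(αΔT) = 0.093 / (2.5×10⁻⁴ × 1) = 372.0 m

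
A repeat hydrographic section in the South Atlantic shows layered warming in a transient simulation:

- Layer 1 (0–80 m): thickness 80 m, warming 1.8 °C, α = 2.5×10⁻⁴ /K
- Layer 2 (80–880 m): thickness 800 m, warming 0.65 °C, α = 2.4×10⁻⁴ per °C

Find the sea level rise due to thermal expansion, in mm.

0–80 m: 80 × 1.8 × 2.5×10⁻⁴ = 0.03600 m
Layer 2: 0.65 × 2.4×10⁻⁴ × 800 = 0.12480 m
Δh = 0.03600 + 0.12480 = 0.16080 m ≈ 161 mm

about 161 mm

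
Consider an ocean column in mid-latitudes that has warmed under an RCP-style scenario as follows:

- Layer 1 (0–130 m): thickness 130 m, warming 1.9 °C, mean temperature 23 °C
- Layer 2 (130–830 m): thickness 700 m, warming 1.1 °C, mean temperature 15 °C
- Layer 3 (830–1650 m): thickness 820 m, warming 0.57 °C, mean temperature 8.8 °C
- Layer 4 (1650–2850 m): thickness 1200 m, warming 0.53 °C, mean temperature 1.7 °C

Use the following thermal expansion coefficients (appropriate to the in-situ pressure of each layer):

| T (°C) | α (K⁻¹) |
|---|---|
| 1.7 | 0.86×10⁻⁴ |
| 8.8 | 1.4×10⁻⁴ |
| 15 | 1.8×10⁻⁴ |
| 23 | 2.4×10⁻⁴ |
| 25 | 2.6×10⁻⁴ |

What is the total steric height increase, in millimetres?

Layer 1 at 23 °C → α = 2.4×10⁻⁴ K⁻¹
Layer 2 at 15 °C → α = 1.8×10⁻⁴ K⁻¹
Layer 3 at 8.8 °C → α = 1.4×10⁻⁴ K⁻¹
Layer 4 at 1.7 °C → α = 0.86×10⁻⁴ K⁻¹
0–130 m: 130 × 2.4×10⁻⁴ × 1.9 = 0.05928 m
130–830 m: 1.8×10⁻⁴ × 700 × 1.1 = 0.13860 m
Layer 3: 0.57 × 820 × 1.4×10⁻⁴ = 0.065436 m
1650–2850 m: 1200 × 0.86×10⁻⁴ × 0.53 = 0.054696 m
Δh = 0.05928 + 0.13860 + 0.065436 + 0.054696 = 0.318012 m

320 mm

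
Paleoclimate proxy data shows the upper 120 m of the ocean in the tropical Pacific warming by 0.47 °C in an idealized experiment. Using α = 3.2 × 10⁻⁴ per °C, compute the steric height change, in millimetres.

Δh ≈ 18 mm

Δh = αΔT·H = 3.2×10⁻⁴ × 0.47 × 120 = 0.018048 m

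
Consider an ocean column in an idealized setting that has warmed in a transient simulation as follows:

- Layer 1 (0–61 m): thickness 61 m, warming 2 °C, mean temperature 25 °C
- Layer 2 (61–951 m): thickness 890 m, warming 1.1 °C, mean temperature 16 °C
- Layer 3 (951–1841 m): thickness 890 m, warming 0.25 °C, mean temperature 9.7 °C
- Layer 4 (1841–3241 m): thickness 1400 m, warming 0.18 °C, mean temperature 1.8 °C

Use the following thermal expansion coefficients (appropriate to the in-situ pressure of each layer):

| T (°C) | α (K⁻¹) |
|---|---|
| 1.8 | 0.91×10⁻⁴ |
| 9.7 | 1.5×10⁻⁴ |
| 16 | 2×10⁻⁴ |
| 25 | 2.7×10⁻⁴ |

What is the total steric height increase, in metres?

Layer 1 at 25 °C → α = 2.7×10⁻⁴ K⁻¹
Layer 2 at 16 °C → α = 2×10⁻⁴ K⁻¹
Layer 3 at 9.7 °C → α = 1.5×10⁻⁴ K⁻¹
Layer 4 at 1.8 °C → α = 0.91×10⁻⁴ K⁻¹
Layer 1: 2.7×10⁻⁴ × 2 × 61 = 0.03294 m
Layer 2: 890 × 2×10⁻⁴ × 1.1 = 0.19580 m
0.25 × 1.5×10⁻⁴ × 890 = 0.033375 m
1841–3241 m: 0.91×10⁻⁴ × 1400 × 0.18 = 0.022932 m
Δh = 0.03294 + 0.19580 + 0.033375 + 0.022932 = 0.285047 m

Δh = 0.285 m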